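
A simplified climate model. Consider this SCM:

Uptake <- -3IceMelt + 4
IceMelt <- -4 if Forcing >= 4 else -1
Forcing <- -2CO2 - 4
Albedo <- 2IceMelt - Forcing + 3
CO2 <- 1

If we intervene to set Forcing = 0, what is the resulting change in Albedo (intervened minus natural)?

-6

Under do(Forcing=0), the mechanism Forcing <- -2CO2 - 4 is discarded; Forcing is fixed at 0.
IceMelt = -4 if Forcing >= 4 else -1  [with Forcing=0]  = -1
Albedo = 2IceMelt - Forcing + 3  [with IceMelt=-1, Forcing=0]  = 1
Without intervention: Forcing = -2CO2 - 4  [with CO2=1]  = -6; IceMelt = -4 if Forcing >= 4 else -1  [with Forcing=-6]  = -1; Albedo = 2IceMelt - Forcing + 3  [with IceMelt=-1, Forcing=-6]  = 7.
Change = 1 − 7 = -6.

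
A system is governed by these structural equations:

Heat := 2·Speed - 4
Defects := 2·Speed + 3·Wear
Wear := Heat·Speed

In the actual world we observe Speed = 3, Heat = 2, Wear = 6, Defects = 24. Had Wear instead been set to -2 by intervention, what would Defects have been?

The intervention breaks the incoming arrows to Wear: Wear := Heat·Speed no longer applies, and Wear = -2.
Defects = 2·Speed + 3·Wear  [with Speed=3, Wear=-2]  = 0

0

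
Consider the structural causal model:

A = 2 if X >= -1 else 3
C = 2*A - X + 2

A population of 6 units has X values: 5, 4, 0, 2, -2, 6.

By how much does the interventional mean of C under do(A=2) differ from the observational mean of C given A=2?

do(A=2) breaks A's dependence on X. With A=2 fixed, C across the units is 1, 2, 6, 4, 8, 0, mean 3.5.
Conditioning on A=2 selects the 5 unit(s) with X ∈ {5, 4, 0, 2, 6}. Their C values: 1, 2, 6, 4, 0. Mean = 2.6.
Difference = 3.5 − 2.6 = 0.9.

0.9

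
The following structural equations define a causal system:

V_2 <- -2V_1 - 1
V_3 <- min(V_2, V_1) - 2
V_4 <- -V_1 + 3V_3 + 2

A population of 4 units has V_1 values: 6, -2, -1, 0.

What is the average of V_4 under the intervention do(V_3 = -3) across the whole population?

Under do(V_3=-3), V_3's equation is replaced by V_3=-3 for every unit. Per-unit V_4: -13, -5, -6, -7. Mean = -7.75.

-7.75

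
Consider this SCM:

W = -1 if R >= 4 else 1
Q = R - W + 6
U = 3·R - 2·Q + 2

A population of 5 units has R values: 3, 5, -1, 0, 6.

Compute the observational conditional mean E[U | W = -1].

-6.5

Observing W=-1 restricts to units where W's equation naturally yields -1: R ∈ {5, 6}. In that subpopulation U = -7, -6, mean -6.5.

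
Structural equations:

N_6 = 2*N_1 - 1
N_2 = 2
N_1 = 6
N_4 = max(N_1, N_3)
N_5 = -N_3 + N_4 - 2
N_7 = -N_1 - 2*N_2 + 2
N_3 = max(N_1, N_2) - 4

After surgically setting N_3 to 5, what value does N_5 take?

do(N_3=5) replaces the equation N_3 = max(N_1, N_2) - 4 with the constant N_3 = 5.
N_4 = max(N_1, N_3)  [with N_1=6, N_3=5]  = 6
N_5 = -N_3 + N_4 - 2  [with N_3=5, N_4=6]  = -1

-1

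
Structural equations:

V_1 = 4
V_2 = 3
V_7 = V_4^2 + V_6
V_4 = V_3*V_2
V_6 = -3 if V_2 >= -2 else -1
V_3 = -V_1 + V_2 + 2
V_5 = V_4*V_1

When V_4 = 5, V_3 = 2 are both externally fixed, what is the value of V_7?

22

The joint intervention fixes V_4 = 5, V_3 = 2, removing each variable's own equation.
V_6 = -3 if V_2 >= -2 else -1  [with V_2=3]  = -3
V_7 = V_4^2 + V_6  [with V_4=5, V_6=-3]  = 22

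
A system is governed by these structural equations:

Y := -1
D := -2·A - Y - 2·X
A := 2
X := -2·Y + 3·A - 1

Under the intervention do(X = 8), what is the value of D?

-19

The intervention breaks the incoming arrows to X: X := -2·Y + 3·A - 1 no longer applies, and X = 8.
D = -2·A - Y - 2·X  [with A=2, Y=-1, X=8]  = -19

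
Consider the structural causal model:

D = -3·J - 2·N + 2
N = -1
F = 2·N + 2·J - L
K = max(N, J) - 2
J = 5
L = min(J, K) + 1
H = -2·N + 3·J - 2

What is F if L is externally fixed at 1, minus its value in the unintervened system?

3

Intervening sets L = 1 and removes its equation (L = min(J, K) + 1).
F = 2·N + 2·J - L  [with N=-1, J=5, L=1]  = 7
Without intervention: K = max(N, J) - 2  [with N=-1, J=5]  = 3; L = min(J, K) + 1  [with J=5, K=3]  = 4; F = 2·N + 2·J - L  [with N=-1, J=5, L=4]  = 4.
Change = 7 − 4 = 3.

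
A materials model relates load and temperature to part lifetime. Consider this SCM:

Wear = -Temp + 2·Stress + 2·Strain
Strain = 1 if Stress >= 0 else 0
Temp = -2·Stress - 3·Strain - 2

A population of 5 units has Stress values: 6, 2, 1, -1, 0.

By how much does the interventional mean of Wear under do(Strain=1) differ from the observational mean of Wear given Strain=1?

-2.6

Every unit gets Strain=1 under the intervention. Wear values become 31, 15, 11, 3, 7; E[Wear|do(Strain=1)] = 13.4.
Conditioning on Strain=1 selects the 4 unit(s) with Stress ∈ {6, 2, 1, 0}. Their Wear values: 31, 15, 11, 7. Mean = 16.
Difference = 13.4 − 16 = -2.6.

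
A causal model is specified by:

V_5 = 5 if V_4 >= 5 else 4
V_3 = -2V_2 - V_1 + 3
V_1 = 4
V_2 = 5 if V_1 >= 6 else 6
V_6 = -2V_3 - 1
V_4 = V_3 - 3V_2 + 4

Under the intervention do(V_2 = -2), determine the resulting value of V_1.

Under do(V_2=-2), the mechanism V_2 = 5 if V_1 >= 6 else 6 is discarded; V_2 is fixed at -2.
V_1 is not downstream of the intervention, so its value is determined by the original equations.

4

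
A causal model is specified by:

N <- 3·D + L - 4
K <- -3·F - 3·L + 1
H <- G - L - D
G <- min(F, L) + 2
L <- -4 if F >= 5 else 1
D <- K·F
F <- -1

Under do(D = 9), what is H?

-9

The intervention breaks the incoming arrows to D: D <- K·F no longer applies, and D = 9.
L = -4 if F >= 5 else 1  [with F=-1]  = 1
G = min(F, L) + 2  [with F=-1, L=1]  = 1
H = G - L - D  [with G=1, L=1, D=9]  = -9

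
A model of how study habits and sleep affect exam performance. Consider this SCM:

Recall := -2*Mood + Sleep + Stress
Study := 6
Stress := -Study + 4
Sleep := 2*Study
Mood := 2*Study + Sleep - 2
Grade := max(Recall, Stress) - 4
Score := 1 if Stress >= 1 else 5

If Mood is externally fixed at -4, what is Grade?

14

Under do(Mood=-4), the mechanism Mood := 2*Study + Sleep - 2 is discarded; Mood is fixed at -4.
Sleep = 2*Study  [with Study=6]  = 12
Stress = -Study + 4  [with Study=6]  = -2
Recall = -2*Mood + Sleep + Stress  [with Mood=-4, Sleep=12, Stress=-2]  = 18
Grade = max(Recall, Stress) - 4  [with Recall=18, Stress=-2]  = 14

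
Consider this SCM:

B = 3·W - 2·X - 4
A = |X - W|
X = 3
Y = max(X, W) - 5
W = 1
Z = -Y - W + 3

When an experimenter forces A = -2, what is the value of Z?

4

do(A=-2) replaces the equation A = |X - W| with the constant A = -2.
No directed path runs from A to Z, so Z keeps its natural value.
Y = max(X, W) - 5  [with X=3, W=1]  = -2
Z = -Y - W + 3  [with Y=-2, W=1]  = 4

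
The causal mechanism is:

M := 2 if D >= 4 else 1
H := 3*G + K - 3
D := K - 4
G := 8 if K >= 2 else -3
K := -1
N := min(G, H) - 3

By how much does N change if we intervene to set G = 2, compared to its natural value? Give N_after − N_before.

15

do(G=2) replaces the equation G := 8 if K >= 2 else -3 with the constant G = 2.
H = 3*G + K - 3  [with G=2, K=-1]  = 2
N = min(G, H) - 3  [with G=2, H=2]  = -1
Without intervention: G = 8 if K >= 2 else -3  [with K=-1]  = -3; H = 3*G + K - 3  [with G=-3, K=-1]  = -13; N = min(G, H) - 3  [with G=-3, H=-13]  = -16.
Change = -1 − (-16) = 15.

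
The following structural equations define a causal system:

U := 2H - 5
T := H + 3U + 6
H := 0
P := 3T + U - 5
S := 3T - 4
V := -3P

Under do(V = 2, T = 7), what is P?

11

Under do(V = 2, T = 7), each intervened variable's structural equation is replaced by its fixed value.
U = 2H - 5  [with H=0]  = -5
P = 3T + U - 5  [with T=7, U=-5]  = 11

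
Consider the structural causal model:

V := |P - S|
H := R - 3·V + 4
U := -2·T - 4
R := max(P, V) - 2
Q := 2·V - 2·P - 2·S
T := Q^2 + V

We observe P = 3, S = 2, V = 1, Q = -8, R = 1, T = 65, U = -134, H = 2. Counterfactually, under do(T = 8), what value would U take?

-20

Intervening sets T = 8 and removes its equation (T := Q^2 + V).
U = -2·T - 4  [with T=8]  = -20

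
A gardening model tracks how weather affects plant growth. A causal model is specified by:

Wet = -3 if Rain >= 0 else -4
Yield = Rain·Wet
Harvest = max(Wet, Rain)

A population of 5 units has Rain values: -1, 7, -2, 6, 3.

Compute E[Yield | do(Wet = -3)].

-7.8

Every unit gets Wet=-3 under the intervention. Yield values become 3, -21, 6, -18, -9; E[Yield|do(Wet=-3)] = -7.8.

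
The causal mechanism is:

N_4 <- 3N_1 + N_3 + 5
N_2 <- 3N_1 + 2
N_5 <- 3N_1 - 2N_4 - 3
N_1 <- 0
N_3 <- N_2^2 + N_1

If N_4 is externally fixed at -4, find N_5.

5

Intervening sets N_4 = -4 and removes its equation (N_4 <- 3N_1 + N_3 + 5).
N_5 = 3N_1 - 2N_4 - 3  [with N_1=0, N_4=-4]  = 5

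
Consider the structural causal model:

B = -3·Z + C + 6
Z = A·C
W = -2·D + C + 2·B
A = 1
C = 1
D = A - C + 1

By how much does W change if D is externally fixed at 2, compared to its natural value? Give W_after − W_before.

-2

The intervention breaks the incoming arrows to D: D = A - C + 1 no longer applies, and D = 2.
Z = A·C  [with A=1, C=1]  = 1
B = -3·Z + C + 6  [with Z=1, C=1]  = 4
W = -2·D + C + 2·B  [with D=2, C=1, B=4]  = 5
Without intervention: Z = A·C  [with A=1, C=1]  = 1; B = -3·Z + C + 6  [with Z=1, C=1]  = 4; D = A - C + 1  [with A=1, C=1]  = 1; W = -2·D + C + 2·B  [with D=1, C=1, B=4]  = 7.
Change = 5 − 7 = -2.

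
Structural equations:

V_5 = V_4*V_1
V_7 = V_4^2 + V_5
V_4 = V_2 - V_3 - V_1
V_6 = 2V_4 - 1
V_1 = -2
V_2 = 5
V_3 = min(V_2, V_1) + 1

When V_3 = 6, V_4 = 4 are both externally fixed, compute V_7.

Under do(V_3 = 6, V_4 = 4), each intervened variable's structural equation is replaced by its fixed value.
V_5 = V_4*V_1  [with V_4=4, V_1=-2]  = -8
V_7 = V_4^2 + V_5  [with V_4=4, V_5=-8]  = 8

8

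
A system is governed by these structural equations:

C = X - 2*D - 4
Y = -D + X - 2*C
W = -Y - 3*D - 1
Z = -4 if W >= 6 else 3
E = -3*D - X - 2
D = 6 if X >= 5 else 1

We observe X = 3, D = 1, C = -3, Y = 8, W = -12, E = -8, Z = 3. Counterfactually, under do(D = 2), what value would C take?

The intervention breaks the incoming arrows to D: D = 6 if X >= 5 else 1 no longer applies, and D = 2.
C = X - 2*D - 4  [with X=3, D=2]  = -5

-5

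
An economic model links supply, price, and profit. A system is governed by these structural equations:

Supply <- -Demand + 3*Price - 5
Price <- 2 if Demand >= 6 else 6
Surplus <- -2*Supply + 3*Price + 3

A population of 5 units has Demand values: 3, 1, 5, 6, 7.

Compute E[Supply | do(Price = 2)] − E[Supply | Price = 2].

2.1

do(Price=2) breaks Price's dependence on Demand. With Price=2 fixed, Supply across the units is -2, 0, -4, -5, -6, mean -3.4.
Conditioning on Price=2 selects the 2 unit(s) with Demand ∈ {6, 7}. Their Supply values: -5, -6. Mean = -5.5.
Difference = -3.4 − (-5.5) = 2.1.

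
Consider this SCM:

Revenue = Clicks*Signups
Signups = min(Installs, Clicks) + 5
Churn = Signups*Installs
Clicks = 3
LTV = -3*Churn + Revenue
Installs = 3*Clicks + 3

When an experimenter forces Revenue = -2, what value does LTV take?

The intervention breaks the incoming arrows to Revenue: Revenue = Clicks*Signups no longer applies, and Revenue = -2.
Installs = 3*Clicks + 3  [with Clicks=3]  = 12
Signups = min(Installs, Clicks) + 5  [with Installs=12, Clicks=3]  = 8
Churn = Signups*Installs  [with Signups=8, Installs=12]  = 96
LTV = -3*Churn + Revenue  [with Churn=96, Revenue=-2]  = -290

-290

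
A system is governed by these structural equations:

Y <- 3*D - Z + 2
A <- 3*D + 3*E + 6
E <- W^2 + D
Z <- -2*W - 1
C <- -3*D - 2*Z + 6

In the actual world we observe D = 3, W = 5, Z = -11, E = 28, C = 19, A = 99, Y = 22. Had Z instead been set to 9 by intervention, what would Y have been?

2

The intervention breaks the incoming arrows to Z: Z <- -2*W - 1 no longer applies, and Z = 9.
Y = 3*D - Z + 2  [with D=3, Z=9]  = 2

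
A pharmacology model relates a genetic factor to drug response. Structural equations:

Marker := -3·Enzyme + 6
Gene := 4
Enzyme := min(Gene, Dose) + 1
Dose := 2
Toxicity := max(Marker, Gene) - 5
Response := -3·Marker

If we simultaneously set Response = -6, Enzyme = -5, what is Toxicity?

16

The joint intervention fixes Response = -6, Enzyme = -5, removing each variable's own equation.
Marker = -3·Enzyme + 6  [with Enzyme=-5]  = 21
Toxicity = max(Marker, Gene) - 5  [with Marker=21, Gene=4]  = 16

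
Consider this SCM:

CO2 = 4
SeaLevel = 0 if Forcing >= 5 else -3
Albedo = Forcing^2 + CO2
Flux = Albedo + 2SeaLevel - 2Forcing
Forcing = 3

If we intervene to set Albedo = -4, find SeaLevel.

-3

The intervention breaks the incoming arrows to Albedo: Albedo = Forcing^2 + CO2 no longer applies, and Albedo = -4.
SeaLevel is not downstream of the intervention, so its value is determined by the original equations.
SeaLevel = 0 if Forcing >= 5 else -3  [with Forcing=3]  = -3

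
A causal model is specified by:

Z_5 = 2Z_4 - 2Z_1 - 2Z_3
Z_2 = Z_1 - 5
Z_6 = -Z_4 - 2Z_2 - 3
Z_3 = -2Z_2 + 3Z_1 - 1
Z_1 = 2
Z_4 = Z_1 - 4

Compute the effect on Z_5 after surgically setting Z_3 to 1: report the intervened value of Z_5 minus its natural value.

20

do(Z_3=1) replaces the equation Z_3 = -2Z_2 + 3Z_1 - 1 with the constant Z_3 = 1.
Z_4 = Z_1 - 4  [with Z_1=2]  = -2
Z_5 = 2Z_4 - 2Z_1 - 2Z_3  [with Z_4=-2, Z_1=2, Z_3=1]  = -10
Without intervention: Z_2 = Z_1 - 5  [with Z_1=2]  = -3; Z_3 = -2Z_2 + 3Z_1 - 1  [with Z_2=-3, Z_1=2]  = 11; Z_4 = Z_1 - 4  [with Z_1=2]  = -2; Z_5 = 2Z_4 - 2Z_1 - 2Z_3  [with Z_4=-2, Z_1=2, Z_3=11]  = -30.
Change = -10 − (-30) = 20.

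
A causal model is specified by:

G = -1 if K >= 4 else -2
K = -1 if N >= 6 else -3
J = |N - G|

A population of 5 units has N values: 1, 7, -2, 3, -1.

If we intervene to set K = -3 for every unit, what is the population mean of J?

The intervention sets K=-3 in all 5 units regardless of N. Recomputing J per unit gives 3, 9, 0, 5, 1; average 3.6.

3.6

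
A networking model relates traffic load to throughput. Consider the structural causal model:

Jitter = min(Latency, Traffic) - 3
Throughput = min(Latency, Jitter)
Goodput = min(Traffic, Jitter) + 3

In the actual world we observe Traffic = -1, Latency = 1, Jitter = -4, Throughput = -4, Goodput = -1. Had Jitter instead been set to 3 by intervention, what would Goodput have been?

2

do(Jitter=3) replaces the equation Jitter = min(Latency, Traffic) - 3 with the constant Jitter = 3.
Goodput = min(Traffic, Jitter) + 3  [with Traffic=-1, Jitter=3]  = 2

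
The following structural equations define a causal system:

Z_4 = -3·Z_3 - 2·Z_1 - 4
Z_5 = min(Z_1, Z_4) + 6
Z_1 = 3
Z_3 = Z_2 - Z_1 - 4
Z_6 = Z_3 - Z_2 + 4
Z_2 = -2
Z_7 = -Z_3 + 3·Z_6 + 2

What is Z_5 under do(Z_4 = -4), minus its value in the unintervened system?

Intervening sets Z_4 = -4 and removes its equation (Z_4 = -3·Z_3 - 2·Z_1 - 4).
Z_5 = min(Z_1, Z_4) + 6  [with Z_1=3, Z_4=-4]  = 2
Without intervention: Z_3 = Z_2 - Z_1 - 4  [with Z_2=-2, Z_1=3]  = -9; Z_4 = -3·Z_3 - 2·Z_1 - 4  [with Z_3=-9, Z_1=3]  = 17; Z_5 = min(Z_1, Z_4) + 6  [with Z_1=3, Z_4=17]  = 9.
Change = 2 − 9 = -7.

-7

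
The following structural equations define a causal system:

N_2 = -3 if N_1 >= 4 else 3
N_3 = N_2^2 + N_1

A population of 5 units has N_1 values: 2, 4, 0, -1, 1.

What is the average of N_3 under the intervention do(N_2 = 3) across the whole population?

The intervention sets N_2=3 in all 5 units regardless of N_1. Recomputing N_3 per unit gives 11, 13, 9, 8, 10; average 10.2.

10.2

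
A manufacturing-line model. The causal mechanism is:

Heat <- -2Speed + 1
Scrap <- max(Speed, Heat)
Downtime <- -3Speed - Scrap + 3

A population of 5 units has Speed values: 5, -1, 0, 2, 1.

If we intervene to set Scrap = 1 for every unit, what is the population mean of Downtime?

-2.2

do(Scrap=1) breaks Scrap's dependence on Speed. With Scrap=1 fixed, Downtime across the units is -13, 5, 2, -4, -1, mean -2.2.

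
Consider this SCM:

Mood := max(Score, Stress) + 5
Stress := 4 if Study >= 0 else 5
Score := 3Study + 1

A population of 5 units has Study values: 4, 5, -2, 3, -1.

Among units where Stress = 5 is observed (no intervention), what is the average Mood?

10

E[Mood|Stress=5] averages over only the 2 units with Stress=5 (Study = -2, -1): Mood = 10, 10, mean 10.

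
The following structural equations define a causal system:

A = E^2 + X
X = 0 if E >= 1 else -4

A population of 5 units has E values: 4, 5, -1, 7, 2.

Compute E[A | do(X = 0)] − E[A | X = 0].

-4.5

The intervention sets X=0 in all 5 units regardless of E. Recomputing A per unit gives 16, 25, 1, 49, 4; average 19.
E[A|X=0] averages over only the 4 units with X=0 (E = 4, 5, 7, 2): A = 16, 25, 49, 4, mean 23.5.
Difference = 19 − 23.5 = -4.5.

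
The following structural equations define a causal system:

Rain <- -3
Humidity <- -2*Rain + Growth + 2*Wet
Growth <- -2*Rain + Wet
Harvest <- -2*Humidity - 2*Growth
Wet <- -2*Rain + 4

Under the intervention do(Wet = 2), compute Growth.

8

The intervention breaks the incoming arrows to Wet: Wet <- -2*Rain + 4 no longer applies, and Wet = 2.
Growth = -2*Rain + Wet  [with Rain=-3, Wet=2]  = 8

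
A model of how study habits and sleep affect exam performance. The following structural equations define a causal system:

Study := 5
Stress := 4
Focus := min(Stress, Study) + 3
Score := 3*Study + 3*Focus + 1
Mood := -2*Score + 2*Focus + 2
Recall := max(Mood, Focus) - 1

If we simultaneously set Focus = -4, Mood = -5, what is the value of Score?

The joint intervention fixes Focus = -4, Mood = -5, removing each variable's own equation.
Score = 3*Study + 3*Focus + 1  [with Study=5, Focus=-4]  = 4

4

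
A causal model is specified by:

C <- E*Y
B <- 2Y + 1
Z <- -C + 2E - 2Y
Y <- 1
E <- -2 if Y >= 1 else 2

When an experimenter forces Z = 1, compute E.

-2

Under do(Z=1), the mechanism Z <- -C + 2E - 2Y is discarded; Z is fixed at 1.
No directed path runs from Z to E, so E keeps its natural value.
E = -2 if Y >= 1 else 2  [with Y=1]  = -2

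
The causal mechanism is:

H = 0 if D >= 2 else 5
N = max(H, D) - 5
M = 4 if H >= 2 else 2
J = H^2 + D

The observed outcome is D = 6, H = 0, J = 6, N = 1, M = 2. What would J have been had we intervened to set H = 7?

The intervention breaks the incoming arrows to H: H = 0 if D >= 2 else 5 no longer applies, and H = 7.
J = H^2 + D  [with H=7, D=6]  = 55

55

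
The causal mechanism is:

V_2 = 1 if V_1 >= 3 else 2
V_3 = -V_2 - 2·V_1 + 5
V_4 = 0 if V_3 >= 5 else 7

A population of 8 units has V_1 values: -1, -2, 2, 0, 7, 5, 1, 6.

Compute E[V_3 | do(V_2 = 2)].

-1.5

Under do(V_2=2), V_2's equation is replaced by V_2=2 for every unit. Per-unit V_3: 5, 7, -1, 3, -11, -7, 1, -9. Mean = -1.5.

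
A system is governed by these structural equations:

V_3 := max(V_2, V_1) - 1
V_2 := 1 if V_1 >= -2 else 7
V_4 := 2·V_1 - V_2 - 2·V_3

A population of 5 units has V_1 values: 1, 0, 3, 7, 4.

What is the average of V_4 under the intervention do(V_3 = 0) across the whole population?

Every unit gets V_3=0 under the intervention. V_4 values become 1, -1, 5, 13, 7; E[V_4|do(V_3=0)] = 5.

5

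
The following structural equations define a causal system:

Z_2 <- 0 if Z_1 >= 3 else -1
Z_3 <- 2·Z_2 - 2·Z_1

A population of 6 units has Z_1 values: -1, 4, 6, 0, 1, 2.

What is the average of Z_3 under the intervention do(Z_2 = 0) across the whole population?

-4

The intervention sets Z_2=0 in all 6 units regardless of Z_1. Recomputing Z_3 per unit gives 2, -8, -12, 0, -2, -4; average -4.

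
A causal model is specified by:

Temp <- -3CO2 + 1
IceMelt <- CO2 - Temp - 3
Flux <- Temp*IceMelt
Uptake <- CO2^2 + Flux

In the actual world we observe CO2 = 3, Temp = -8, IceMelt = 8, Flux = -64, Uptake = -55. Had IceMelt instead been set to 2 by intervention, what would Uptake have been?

do(IceMelt=2) replaces the equation IceMelt <- CO2 - Temp - 3 with the constant IceMelt = 2.
Temp = -3CO2 + 1  [with CO2=3]  = -8
Flux = Temp*IceMelt  [with Temp=-8, IceMelt=2]  = -16
Uptake = CO2^2 + Flux  [with CO2=3, Flux=-16]  = -7

-7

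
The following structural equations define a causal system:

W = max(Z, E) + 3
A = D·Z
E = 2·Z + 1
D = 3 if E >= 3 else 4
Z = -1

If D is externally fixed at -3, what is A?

3

Intervening sets D = -3 and removes its equation (D = 3 if E >= 3 else 4).
A = D·Z  [with D=-3, Z=-1]  = 3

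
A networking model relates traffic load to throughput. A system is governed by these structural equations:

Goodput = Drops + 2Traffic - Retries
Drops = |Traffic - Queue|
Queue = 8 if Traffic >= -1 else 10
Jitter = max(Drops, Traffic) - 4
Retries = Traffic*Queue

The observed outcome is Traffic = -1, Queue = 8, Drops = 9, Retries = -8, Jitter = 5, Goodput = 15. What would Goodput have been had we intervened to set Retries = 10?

-3

Under do(Retries=10), the mechanism Retries = Traffic*Queue is discarded; Retries is fixed at 10.
Queue = 8 if Traffic >= -1 else 10  [with Traffic=-1]  = 8
Drops = |Traffic - Queue|  [with Traffic=-1, Queue=8]  = 9
Goodput = Drops + 2Traffic - Retries  [with Drops=9, Traffic=-1, Retries=10]  = -3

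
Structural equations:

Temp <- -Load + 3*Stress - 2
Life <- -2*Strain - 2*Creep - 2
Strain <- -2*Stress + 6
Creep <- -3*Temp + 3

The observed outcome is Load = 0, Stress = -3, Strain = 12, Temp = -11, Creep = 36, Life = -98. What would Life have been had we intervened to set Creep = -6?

The intervention breaks the incoming arrows to Creep: Creep <- -3*Temp + 3 no longer applies, and Creep = -6.
Strain = -2*Stress + 6  [with Stress=-3]  = 12
Life = -2*Strain - 2*Creep - 2  [with Strain=12, Creep=-6]  = -14

-14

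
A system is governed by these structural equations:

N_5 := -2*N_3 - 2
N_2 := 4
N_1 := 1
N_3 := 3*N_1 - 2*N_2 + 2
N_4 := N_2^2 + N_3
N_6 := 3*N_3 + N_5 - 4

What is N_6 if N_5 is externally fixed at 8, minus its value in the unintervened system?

4

The intervention breaks the incoming arrows to N_5: N_5 := -2*N_3 - 2 no longer applies, and N_5 = 8.
N_3 = 3*N_1 - 2*N_2 + 2  [with N_1=1, N_2=4]  = -3
N_6 = 3*N_3 + N_5 - 4  [with N_3=-3, N_5=8]  = -5
Without intervention: N_3 = 3*N_1 - 2*N_2 + 2  [with N_1=1, N_2=4]  = -3; N_5 = -2*N_3 - 2  [with N_3=-3]  = 4; N_6 = 3*N_3 + N_5 - 4  [with N_3=-3, N_5=4]  = -9.
Change = -5 − (-9) = 4.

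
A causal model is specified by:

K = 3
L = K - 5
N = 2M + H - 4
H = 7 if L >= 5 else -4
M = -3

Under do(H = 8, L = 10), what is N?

The joint intervention fixes H = 8, L = 10, removing each variable's own equation.
N = 2M + H - 4  [with M=-3, H=8]  = -2

-2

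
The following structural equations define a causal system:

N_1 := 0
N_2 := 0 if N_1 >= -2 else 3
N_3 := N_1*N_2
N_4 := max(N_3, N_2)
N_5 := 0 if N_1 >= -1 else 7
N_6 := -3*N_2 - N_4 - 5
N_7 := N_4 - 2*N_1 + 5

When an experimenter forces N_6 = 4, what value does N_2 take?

0

do(N_6=4) replaces the equation N_6 := -3*N_2 - N_4 - 5 with the constant N_6 = 4.
N_2 is not downstream of the intervention, so its value is determined by the original equations.
N_2 = 0 if N_1 >= -2 else 3  [with N_1=0]  = 0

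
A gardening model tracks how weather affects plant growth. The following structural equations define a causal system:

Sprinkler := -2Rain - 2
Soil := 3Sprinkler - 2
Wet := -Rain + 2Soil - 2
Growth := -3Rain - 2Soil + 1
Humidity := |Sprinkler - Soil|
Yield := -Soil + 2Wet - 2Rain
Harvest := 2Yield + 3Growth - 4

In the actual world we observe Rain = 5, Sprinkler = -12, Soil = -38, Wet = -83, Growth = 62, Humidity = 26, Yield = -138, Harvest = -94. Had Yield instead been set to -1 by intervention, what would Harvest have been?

do(Yield=-1) replaces the equation Yield := -Soil + 2Wet - 2Rain with the constant Yield = -1.
Sprinkler = -2Rain - 2  [with Rain=5]  = -12
Soil = 3Sprinkler - 2  [with Sprinkler=-12]  = -38
Growth = -3Rain - 2Soil + 1  [with Rain=5, Soil=-38]  = 62
Harvest = 2Yield + 3Growth - 4  [with Yield=-1, Growth=62]  = 180

180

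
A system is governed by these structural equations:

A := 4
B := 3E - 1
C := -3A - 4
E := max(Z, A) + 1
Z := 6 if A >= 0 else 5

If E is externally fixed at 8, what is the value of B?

Intervening sets E = 8 and removes its equation (E := max(Z, A) + 1).
B = 3E - 1  [with E=8]  = 23

23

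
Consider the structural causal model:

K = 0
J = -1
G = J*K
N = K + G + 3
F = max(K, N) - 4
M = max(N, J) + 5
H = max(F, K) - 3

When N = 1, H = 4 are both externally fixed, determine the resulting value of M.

The joint intervention fixes N = 1, H = 4, removing each variable's own equation.
M = max(N, J) + 5  [with N=1, J=-1]  = 6

6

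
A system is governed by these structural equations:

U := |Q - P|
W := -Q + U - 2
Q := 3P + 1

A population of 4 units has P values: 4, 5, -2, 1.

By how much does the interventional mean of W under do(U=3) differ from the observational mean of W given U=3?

The intervention sets U=3 in all 4 units regardless of P. Recomputing W per unit gives -12, -15, 6, -3; average -6.
Conditioning on U=3 selects the 2 unit(s) with P ∈ {-2, 1}. Their W values: 6, -3. Mean = 1.5.
Difference = -6 − 1.5 = -7.5.

-7.5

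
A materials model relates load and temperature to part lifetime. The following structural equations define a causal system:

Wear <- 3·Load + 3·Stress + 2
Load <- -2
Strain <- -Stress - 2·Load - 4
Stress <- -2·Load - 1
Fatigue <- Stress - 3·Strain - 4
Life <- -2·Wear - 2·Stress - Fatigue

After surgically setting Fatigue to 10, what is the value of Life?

-26

The intervention breaks the incoming arrows to Fatigue: Fatigue <- Stress - 3·Strain - 4 no longer applies, and Fatigue = 10.
Stress = -2·Load - 1  [with Load=-2]  = 3
Wear = 3·Load + 3·Stress + 2  [with Load=-2, Stress=3]  = 5
Life = -2·Wear - 2·Stress - Fatigue  [with Wear=5, Stress=3, Fatigue=10]  = -26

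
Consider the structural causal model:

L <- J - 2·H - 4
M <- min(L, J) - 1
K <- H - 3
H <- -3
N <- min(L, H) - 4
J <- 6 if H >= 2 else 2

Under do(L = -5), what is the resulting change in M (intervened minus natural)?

-7

Under do(L=-5), the mechanism L <- J - 2·H - 4 is discarded; L is fixed at -5.
J = 6 if H >= 2 else 2  [with H=-3]  = 2
M = min(L, J) - 1  [with L=-5, J=2]  = -6
Without intervention: J = 6 if H >= 2 else 2  [with H=-3]  = 2; L = J - 2·H - 4  [with J=2, H=-3]  = 4; M = min(L, J) - 1  [with L=4, J=2]  = 1.
Change = -6 − 1 = -7.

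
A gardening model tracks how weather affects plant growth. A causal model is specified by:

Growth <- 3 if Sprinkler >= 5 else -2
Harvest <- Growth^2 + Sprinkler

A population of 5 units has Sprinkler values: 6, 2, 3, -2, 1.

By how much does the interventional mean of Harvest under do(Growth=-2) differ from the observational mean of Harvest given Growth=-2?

1

do(Growth=-2) breaks Growth's dependence on Sprinkler. With Growth=-2 fixed, Harvest across the units is 10, 6, 7, 2, 5, mean 6.
Conditioning on Growth=-2 selects the 4 unit(s) with Sprinkler ∈ {2, 3, -2, 1}. Their Harvest values: 6, 7, 2, 5. Mean = 5.
Difference = 6 − 5 = 1.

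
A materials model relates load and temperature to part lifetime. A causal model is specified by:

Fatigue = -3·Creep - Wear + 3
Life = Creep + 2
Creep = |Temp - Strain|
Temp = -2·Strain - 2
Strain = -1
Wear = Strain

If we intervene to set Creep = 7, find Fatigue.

do(Creep=7) replaces the equation Creep = |Temp - Strain| with the constant Creep = 7.
Wear = Strain  [with Strain=-1]  = -1
Fatigue = -3·Creep - Wear + 3  [with Creep=7, Wear=-1]  = -17

-17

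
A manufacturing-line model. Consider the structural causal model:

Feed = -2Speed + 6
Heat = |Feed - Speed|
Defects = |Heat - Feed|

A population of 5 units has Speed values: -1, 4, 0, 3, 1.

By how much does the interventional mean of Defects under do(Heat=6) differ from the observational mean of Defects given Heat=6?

-0.4

The intervention sets Heat=6 in all 5 units regardless of Speed. Recomputing Defects per unit gives 2, 8, 0, 6, 2; average 3.6.
Observing Heat=6 restricts to units where Heat's equation naturally yields 6: Speed ∈ {4, 0}. In that subpopulation Defects = 8, 0, mean 4.
Difference = 3.6 − 4 = -0.4.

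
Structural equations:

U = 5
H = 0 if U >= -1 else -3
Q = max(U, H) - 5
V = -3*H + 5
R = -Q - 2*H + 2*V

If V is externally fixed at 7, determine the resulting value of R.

14

Intervening sets V = 7 and removes its equation (V = -3*H + 5).
H = 0 if U >= -1 else -3  [with U=5]  = 0
Q = max(U, H) - 5  [with U=5, H=0]  = 0
R = -Q - 2*H + 2*V  [with Q=0, H=0, V=7]  = 14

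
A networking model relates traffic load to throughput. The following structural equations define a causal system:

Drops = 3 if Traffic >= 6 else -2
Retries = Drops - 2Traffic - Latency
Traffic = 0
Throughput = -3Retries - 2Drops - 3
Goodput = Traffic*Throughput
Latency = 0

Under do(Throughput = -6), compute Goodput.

0

The intervention breaks the incoming arrows to Throughput: Throughput = -3Retries - 2Drops - 3 no longer applies, and Throughput = -6.
Goodput = Traffic*Throughput  [with Traffic=0, Throughput=-6]  = 0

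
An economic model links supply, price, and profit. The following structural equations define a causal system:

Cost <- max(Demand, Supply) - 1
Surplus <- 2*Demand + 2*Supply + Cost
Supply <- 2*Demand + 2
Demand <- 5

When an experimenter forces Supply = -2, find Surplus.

Under do(Supply=-2), the mechanism Supply <- 2*Demand + 2 is discarded; Supply is fixed at -2.
Cost = max(Demand, Supply) - 1  [with Demand=5, Supply=-2]  = 4
Surplus = 2*Demand + 2*Supply + Cost  [with Demand=5, Supply=-2, Cost=4]  = 10

10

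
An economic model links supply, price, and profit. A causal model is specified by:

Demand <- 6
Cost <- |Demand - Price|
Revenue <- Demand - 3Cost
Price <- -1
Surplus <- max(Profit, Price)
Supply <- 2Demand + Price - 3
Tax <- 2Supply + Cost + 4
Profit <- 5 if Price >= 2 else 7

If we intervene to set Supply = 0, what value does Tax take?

11

The intervention breaks the incoming arrows to Supply: Supply <- 2Demand + Price - 3 no longer applies, and Supply = 0.
Cost = |Demand - Price|  [with Demand=6, Price=-1]  = 7
Tax = 2Supply + Cost + 4  [with Supply=0, Cost=7]  = 11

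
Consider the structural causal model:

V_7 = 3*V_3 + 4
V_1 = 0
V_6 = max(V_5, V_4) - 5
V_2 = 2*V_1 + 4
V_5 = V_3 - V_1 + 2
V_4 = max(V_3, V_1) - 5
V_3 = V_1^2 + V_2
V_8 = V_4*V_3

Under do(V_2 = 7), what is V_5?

do(V_2=7) replaces the equation V_2 = 2*V_1 + 4 with the constant V_2 = 7.
V_3 = V_1^2 + V_2  [with V_1=0, V_2=7]  = 7
V_5 = V_3 - V_1 + 2  [with V_3=7, V_1=0]  = 9

9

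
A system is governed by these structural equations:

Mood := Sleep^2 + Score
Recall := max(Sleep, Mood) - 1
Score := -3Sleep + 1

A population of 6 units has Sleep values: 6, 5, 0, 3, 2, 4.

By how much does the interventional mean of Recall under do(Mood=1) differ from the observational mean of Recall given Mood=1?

Every unit gets Mood=1 under the intervention. Recall values become 5, 4, 0, 2, 1, 3; E[Recall|do(Mood=1)] = 2.5.
Observing Mood=1 restricts to units where Mood's equation naturally yields 1: Sleep ∈ {0, 3}. In that subpopulation Recall = 0, 2, mean 1.
Difference = 2.5 − 1 = 1.5.

1.5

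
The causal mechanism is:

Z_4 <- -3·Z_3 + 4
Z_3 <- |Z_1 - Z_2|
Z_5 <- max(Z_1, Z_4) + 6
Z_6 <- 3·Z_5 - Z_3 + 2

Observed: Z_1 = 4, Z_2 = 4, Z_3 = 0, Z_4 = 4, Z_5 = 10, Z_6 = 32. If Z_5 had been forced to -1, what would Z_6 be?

-1

The intervention breaks the incoming arrows to Z_5: Z_5 <- max(Z_1, Z_4) + 6 no longer applies, and Z_5 = -1.
Z_3 = |Z_1 - Z_2|  [with Z_1=4, Z_2=4]  = 0
Z_6 = 3·Z_5 - Z_3 + 2  [with Z_5=-1, Z_3=0]  = -1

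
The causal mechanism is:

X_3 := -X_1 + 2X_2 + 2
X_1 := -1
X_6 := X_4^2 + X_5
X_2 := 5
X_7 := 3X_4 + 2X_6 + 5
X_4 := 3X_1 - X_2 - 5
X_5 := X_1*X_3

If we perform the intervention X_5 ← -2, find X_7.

300

Under do(X_5=-2), the mechanism X_5 := X_1*X_3 is discarded; X_5 is fixed at -2.
X_4 = 3X_1 - X_2 - 5  [with X_1=-1, X_2=5]  = -13
X_6 = X_4^2 + X_5  [with X_4=-13, X_5=-2]  = 167
X_7 = 3X_4 + 2X_6 + 5  [with X_4=-13, X_6=167]  = 300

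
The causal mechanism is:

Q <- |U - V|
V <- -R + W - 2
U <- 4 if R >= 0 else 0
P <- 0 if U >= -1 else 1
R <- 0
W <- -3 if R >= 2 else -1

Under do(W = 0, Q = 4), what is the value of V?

-2

Under do(W = 0, Q = 4), each intervened variable's structural equation is replaced by its fixed value.
V = -R + W - 2  [with R=0, W=0]  = -2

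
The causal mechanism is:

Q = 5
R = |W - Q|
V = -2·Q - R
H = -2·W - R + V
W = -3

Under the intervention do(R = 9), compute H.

do(R=9) replaces the equation R = |W - Q| with the constant R = 9.
V = -2·Q - R  [with Q=5, R=9]  = -19
H = -2·W - R + V  [with W=-3, R=9, V=-19]  = -22

-22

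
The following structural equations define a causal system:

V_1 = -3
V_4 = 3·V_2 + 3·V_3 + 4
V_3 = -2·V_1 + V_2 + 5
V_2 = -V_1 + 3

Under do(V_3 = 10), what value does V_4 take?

52

The intervention breaks the incoming arrows to V_3: V_3 = -2·V_1 + V_2 + 5 no longer applies, and V_3 = 10.
V_2 = -V_1 + 3  [with V_1=-3]  = 6
V_4 = 3·V_2 + 3·V_3 + 4  [with V_2=6, V_3=10]  = 52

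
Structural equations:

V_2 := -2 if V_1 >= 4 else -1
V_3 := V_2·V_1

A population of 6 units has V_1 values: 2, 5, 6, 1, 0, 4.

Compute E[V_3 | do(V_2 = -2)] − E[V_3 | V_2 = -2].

Under do(V_2=-2), V_2's equation is replaced by V_2=-2 for every unit. Per-unit V_3: -4, -10, -12, -2, 0, -8. Mean = -6.
E[V_3|V_2=-2] averages over only the 3 units with V_2=-2 (V_1 = 5, 6, 4): V_3 = -10, -12, -8, mean -10.
Difference = -6 − (-10) = 4.

4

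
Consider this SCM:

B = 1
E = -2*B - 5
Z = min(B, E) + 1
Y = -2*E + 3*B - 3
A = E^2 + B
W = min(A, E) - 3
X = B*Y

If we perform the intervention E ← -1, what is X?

2

Under do(E=-1), the mechanism E = -2*B - 5 is discarded; E is fixed at -1.
Y = -2*E + 3*B - 3  [with E=-1, B=1]  = 2
X = B*Y  [with B=1, Y=2]  = 2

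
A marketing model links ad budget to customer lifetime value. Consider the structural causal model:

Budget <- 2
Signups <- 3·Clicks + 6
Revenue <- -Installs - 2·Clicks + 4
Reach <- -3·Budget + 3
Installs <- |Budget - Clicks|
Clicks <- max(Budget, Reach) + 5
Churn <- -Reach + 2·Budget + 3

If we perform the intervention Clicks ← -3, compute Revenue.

5

The intervention breaks the incoming arrows to Clicks: Clicks <- max(Budget, Reach) + 5 no longer applies, and Clicks = -3.
Installs = |Budget - Clicks|  [with Budget=2, Clicks=-3]  = 5
Revenue = -Installs - 2·Clicks + 4  [with Installs=5, Clicks=-3]  = 5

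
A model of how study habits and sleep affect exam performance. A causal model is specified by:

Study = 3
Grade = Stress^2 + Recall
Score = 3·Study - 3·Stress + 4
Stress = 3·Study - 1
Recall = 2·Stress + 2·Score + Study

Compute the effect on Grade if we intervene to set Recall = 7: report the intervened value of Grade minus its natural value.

Intervening sets Recall = 7 and removes its equation (Recall = 2·Stress + 2·Score + Study).
Stress = 3·Study - 1  [with Study=3]  = 8
Grade = Stress^2 + Recall  [with Stress=8, Recall=7]  = 71
Without intervention: Stress = 3·Study - 1  [with Study=3]  = 8; Score = 3·Study - 3·Stress + 4  [with Study=3, Stress=8]  = -11; Recall = 2·Stress + 2·Score + Study  [with Stress=8, Score=-11, Study=3]  = -3; Grade = Stress^2 + Recall  [with Stress=8, Recall=-3]  = 61.
Change = 71 − 61 = 10.

10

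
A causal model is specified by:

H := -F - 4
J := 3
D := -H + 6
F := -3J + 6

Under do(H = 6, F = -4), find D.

0

The joint intervention fixes H = 6, F = -4, removing each variable's own equation.
D = -H + 6  [with H=6]  = 0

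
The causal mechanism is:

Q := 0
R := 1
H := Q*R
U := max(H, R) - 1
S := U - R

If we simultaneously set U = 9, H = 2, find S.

8

The joint intervention fixes U = 9, H = 2, removing each variable's own equation.
S = U - R  [with U=9, R=1]  = 8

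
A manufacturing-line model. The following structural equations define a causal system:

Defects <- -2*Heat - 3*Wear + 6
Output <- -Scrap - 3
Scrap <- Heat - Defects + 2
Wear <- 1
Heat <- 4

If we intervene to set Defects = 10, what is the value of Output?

1

do(Defects=10) replaces the equation Defects <- -2*Heat - 3*Wear + 6 with the constant Defects = 10.
Scrap = Heat - Defects + 2  [with Heat=4, Defects=10]  = -4
Output = -Scrap - 3  [with Scrap=-4]  = 1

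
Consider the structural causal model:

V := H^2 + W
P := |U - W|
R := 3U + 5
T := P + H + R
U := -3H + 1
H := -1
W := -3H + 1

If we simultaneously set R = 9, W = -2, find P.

6

Under do(R = 9, W = -2), each intervened variable's structural equation is replaced by its fixed value.
U = -3H + 1  [with H=-1]  = 4
P = |U - W|  [with U=4, W=-2]  = 6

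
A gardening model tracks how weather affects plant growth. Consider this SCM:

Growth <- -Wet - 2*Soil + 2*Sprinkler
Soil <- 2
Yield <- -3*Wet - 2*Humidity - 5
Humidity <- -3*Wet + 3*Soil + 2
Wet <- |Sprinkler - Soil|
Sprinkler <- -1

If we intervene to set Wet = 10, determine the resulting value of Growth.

-16

The intervention breaks the incoming arrows to Wet: Wet <- |Sprinkler - Soil| no longer applies, and Wet = 10.
Growth = -Wet - 2*Soil + 2*Sprinkler  [with Wet=10, Soil=2, Sprinkler=-1]  = -16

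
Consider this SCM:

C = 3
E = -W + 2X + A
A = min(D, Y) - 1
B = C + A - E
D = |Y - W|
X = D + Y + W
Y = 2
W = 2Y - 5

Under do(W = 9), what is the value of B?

The intervention breaks the incoming arrows to W: W = 2Y - 5 no longer applies, and W = 9.
D = |Y - W|  [with Y=2, W=9]  = 7
A = min(D, Y) - 1  [with D=7, Y=2]  = 1
X = D + Y + W  [with D=7, Y=2, W=9]  = 18
E = -W + 2X + A  [with W=9, X=18, A=1]  = 28
B = C + A - E  [with C=3, A=1, E=28]  = -24

-24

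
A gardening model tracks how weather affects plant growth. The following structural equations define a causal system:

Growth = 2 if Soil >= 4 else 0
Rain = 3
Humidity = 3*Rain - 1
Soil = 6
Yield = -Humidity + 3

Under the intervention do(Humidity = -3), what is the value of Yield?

Intervening sets Humidity = -3 and removes its equation (Humidity = 3*Rain - 1).
Yield = -Humidity + 3  [with Humidity=-3]  = 6

6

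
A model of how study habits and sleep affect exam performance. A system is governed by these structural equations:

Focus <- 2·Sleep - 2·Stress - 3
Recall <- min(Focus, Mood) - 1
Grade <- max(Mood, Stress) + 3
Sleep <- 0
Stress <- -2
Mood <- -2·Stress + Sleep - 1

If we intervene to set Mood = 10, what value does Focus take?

Under do(Mood=10), the mechanism Mood <- -2·Stress + Sleep - 1 is discarded; Mood is fixed at 10.
Since Focus is not a descendant of the intervened variable, it is unaffected.
Focus = 2·Sleep - 2·Stress - 3  [with Sleep=0, Stress=-2]  = 1

1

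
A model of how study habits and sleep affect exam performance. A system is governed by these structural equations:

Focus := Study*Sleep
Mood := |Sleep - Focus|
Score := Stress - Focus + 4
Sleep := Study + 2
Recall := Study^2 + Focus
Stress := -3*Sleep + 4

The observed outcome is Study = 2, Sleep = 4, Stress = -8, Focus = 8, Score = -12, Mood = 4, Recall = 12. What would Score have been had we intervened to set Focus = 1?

-5

Intervening sets Focus = 1 and removes its equation (Focus := Study*Sleep).
Sleep = Study + 2  [with Study=2]  = 4
Stress = -3*Sleep + 4  [with Sleep=4]  = -8
Score = Stress - Focus + 4  [with Stress=-8, Focus=1]  = -5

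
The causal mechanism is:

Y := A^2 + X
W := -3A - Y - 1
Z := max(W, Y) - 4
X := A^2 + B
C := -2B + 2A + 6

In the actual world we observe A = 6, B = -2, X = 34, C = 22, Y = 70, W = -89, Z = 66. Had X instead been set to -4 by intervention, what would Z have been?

The intervention breaks the incoming arrows to X: X := A^2 + B no longer applies, and X = -4.
Y = A^2 + X  [with A=6, X=-4]  = 32
W = -3A - Y - 1  [with A=6, Y=32]  = -51
Z = max(W, Y) - 4  [with W=-51, Y=32]  = 28

28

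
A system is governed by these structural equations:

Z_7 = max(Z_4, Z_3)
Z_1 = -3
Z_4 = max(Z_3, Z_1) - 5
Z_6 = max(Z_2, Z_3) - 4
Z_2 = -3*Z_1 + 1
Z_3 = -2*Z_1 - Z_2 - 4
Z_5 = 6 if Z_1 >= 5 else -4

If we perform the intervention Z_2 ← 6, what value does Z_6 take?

2

Under do(Z_2=6), the mechanism Z_2 = -3*Z_1 + 1 is discarded; Z_2 is fixed at 6.
Z_3 = -2*Z_1 - Z_2 - 4  [with Z_1=-3, Z_2=6]  = -4
Z_6 = max(Z_2, Z_3) - 4  [with Z_2=6, Z_3=-4]  = 2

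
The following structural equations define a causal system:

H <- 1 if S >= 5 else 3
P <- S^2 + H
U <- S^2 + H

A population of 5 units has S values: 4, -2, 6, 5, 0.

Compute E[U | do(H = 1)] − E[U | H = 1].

The intervention sets H=1 in all 5 units regardless of S. Recomputing U per unit gives 17, 5, 37, 26, 1; average 17.2.
E[U|H=1] averages over only the 2 units with H=1 (S = 6, 5): U = 37, 26, mean 31.5.
Difference = 17.2 − 31.5 = -14.3.

-14.3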